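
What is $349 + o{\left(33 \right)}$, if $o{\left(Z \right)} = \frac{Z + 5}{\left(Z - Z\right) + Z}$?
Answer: $\frac{11555}{33} \approx 350.15$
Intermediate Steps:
$o{\left(Z \right)} = \frac{5 + Z}{Z}$ ($o{\left(Z \right)} = \frac{5 + Z}{0 + Z} = \frac{5 + Z}{Z}$)
$349 + o{\left(33 \right)} = 349 + \frac{5 + 33}{33} = 349 + \frac{1}{33} \cdot 38 = 349 + \frac{38}{33} = \frac{11555}{33}$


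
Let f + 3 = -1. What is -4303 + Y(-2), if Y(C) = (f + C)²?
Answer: -4267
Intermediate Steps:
f = -4 (f = -3 - 1 = -4)
Y(C) = (-4 + C)²
-4303 + Y(-2) = -4303 + (-4 - 2)² = -4303 + (-6)² = -4303 + 36 = -4267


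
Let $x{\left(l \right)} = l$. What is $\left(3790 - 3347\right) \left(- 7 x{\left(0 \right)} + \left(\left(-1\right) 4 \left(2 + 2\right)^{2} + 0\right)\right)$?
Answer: $-28352$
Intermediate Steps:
$\left(3790 - 3347\right) \left(- 7 x{\left(0 \right)} + \left(\left(-1\right) 4 \left(2 + 2\right)^{2} + 0\right)\right) = \left(3790 - 3347\right) \left(\left(-7\right) 0 + \left(\left(-1\right) 4 \left(2 + 2\right)^{2} + 0\right)\right) = 443 \left(0 + \left(- 4 \cdot 4^{2} + 0\right)\right) = 443 \left(0 + \left(\left(-4\right) 16 + 0\right)\right) = 443 \left(0 + \left(-64 + 0\right)\right) = 443 \left(0 - 64\right) = 443 \left(-64\right) = -28352$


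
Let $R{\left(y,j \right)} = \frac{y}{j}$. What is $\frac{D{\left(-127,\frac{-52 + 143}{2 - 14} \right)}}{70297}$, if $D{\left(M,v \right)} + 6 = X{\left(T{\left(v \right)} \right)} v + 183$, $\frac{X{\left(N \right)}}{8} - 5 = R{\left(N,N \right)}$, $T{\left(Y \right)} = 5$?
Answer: $- \frac{187}{70297} \approx -0.0026601$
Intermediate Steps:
$X{\left(N \right)} = 48$ ($X{\left(N \right)} = 40 + 8 \frac{N}{N} = 40 + 8 \cdot 1 = 40 + 8 = 48$)
$D{\left(M,v \right)} = 177 + 48 v$ ($D{\left(M,v \right)} = -6 + \left(48 v + 183\right) = -6 + \left(183 + 48 v\right) = 177 + 48 v$)
$\frac{D{\left(-127,\frac{-52 + 143}{2 - 14} \right)}}{70297} = \frac{177 + 48 \frac{-52 + 143}{2 - 14}}{70297} = \left(177 + 48 \frac{91}{-12}\right) \frac{1}{70297} = \left(177 + 48 \cdot 91 \left(- \frac{1}{12}\right)\right) \frac{1}{70297} = \left(177 + 48 \left(- \frac{91}{12}\right)\right) \frac{1}{70297} = \left(177 - 364\right) \frac{1}{70297} = \left(-187\right) \frac{1}{70297} = - \frac{187}{70297}$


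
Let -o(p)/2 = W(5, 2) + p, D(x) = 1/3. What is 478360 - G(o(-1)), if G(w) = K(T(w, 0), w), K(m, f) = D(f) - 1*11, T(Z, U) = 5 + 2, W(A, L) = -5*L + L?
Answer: 1435112/3 ≈ 4.7837e+5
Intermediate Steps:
D(x) = 1/3
W(A, L) = -4*L
T(Z, U) = 7
K(m, f) = -32/3 (K(m, f) = 1/3 - 1*11 = 1/3 - 11 = -32/3)
o(p) = 16 - 2*p (o(p) = -2*(-4*2 + p) = -2*(-8 + p) = 16 - 2*p)
G(w) = -32/3
478360 - G(o(-1)) = 478360 - 1*(-32/3) = 478360 + 32/3 = 1435112/3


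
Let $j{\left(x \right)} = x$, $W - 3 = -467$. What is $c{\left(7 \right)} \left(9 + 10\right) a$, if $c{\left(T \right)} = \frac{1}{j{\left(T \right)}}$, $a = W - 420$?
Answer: $- \frac{16796}{7} \approx -2399.4$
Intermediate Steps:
$W = -464$ ($W = 3 - 467 = -464$)
$a = -884$ ($a = -464 - 420 = -884$)
$c{\left(T \right)} = \frac{1}{T}$
$c{\left(7 \right)} \left(9 + 10\right) a = \frac{9 + 10}{7} \left(-884\right) = \frac{1}{7} \cdot 19 \left(-884\right) = \frac{19}{7} \left(-884\right) = - \frac{16796}{7}$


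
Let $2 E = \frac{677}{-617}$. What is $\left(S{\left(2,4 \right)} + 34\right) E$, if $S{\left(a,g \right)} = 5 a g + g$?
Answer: $- \frac{26403}{617} \approx -42.793$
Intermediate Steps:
$S{\left(a,g \right)} = g + 5 a g$ ($S{\left(a,g \right)} = 5 a g + g = g + 5 a g$)
$E = - \frac{677}{1234}$ ($E = \frac{677 \frac{1}{-617}}{2} = \frac{677 \left(- \frac{1}{617}\right)}{2} = \frac{1}{2} \left(- \frac{677}{617}\right) = - \frac{677}{1234} \approx -0.54862$)
$\left(S{\left(2,4 \right)} + 34\right) E = \left(4 \left(1 + 5 \cdot 2\right) + 34\right) \left(- \frac{677}{1234}\right) = \left(4 \left(1 + 10\right) + 34\right) \left(- \frac{677}{1234}\right) = \left(4 \cdot 11 + 34\right) \left(- \frac{677}{1234}\right) = \left(44 + 34\right) \left(- \frac{677}{1234}\right) = 78 \left(- \frac{677}{1234}\right) = - \frac{26403}{617}$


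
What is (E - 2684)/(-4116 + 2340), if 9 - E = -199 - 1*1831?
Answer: 215/592 ≈ 0.36318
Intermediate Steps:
E = 2039 (E = 9 - (-199 - 1*1831) = 9 - (-199 - 1831) = 9 - 1*(-2030) = 9 + 2030 = 2039)
(E - 2684)/(-4116 + 2340) = (2039 - 2684)/(-4116 + 2340) = -645/(-1776) = -645*(-1/1776) = 215/592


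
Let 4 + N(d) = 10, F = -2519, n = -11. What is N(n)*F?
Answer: -15114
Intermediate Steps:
N(d) = 6 (N(d) = -4 + 10 = 6)
N(n)*F = 6*(-2519) = -15114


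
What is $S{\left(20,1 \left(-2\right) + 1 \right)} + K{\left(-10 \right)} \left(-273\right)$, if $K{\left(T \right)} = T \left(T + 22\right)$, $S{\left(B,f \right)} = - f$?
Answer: $32761$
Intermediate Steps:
$K{\left(T \right)} = T \left(22 + T\right)$
$S{\left(20,1 \left(-2\right) + 1 \right)} + K{\left(-10 \right)} \left(-273\right) = - (1 \left(-2\right) + 1) + - 10 \left(22 - 10\right) \left(-273\right) = - (-2 + 1) + \left(-10\right) 12 \left(-273\right) = \left(-1\right) \left(-1\right) - -32760 = 1 + 32760 = 32761$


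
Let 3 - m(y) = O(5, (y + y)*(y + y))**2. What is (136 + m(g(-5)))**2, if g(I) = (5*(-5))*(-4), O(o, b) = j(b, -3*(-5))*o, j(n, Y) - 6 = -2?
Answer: 68121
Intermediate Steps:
j(n, Y) = 4 (j(n, Y) = 6 - 2 = 4)
O(o, b) = 4*o
g(I) = 100 (g(I) = -25*(-4) = 100)
m(y) = -397 (m(y) = 3 - (4*5)**2 = 3 - 1*20**2 = 3 - 1*400 = 3 - 400 = -397)
(136 + m(g(-5)))**2 = (136 - 397)**2 = (-261)**2 = 68121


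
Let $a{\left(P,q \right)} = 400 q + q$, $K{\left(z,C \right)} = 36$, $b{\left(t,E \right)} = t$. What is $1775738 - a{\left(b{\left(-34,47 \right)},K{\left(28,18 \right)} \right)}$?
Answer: $1761302$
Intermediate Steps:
$a{\left(P,q \right)} = 401 q$
$1775738 - a{\left(b{\left(-34,47 \right)},K{\left(28,18 \right)} \right)} = 1775738 - 401 \cdot 36 = 1775738 - 14436 = 1761302$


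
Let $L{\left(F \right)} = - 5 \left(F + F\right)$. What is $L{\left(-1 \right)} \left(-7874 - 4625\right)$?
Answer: $-124990$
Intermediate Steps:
$L{\left(F \right)} = - 10 F$ ($L{\left(F \right)} = - 5 \cdot 2 F = - 10 F$)
$L{\left(-1 \right)} \left(-7874 - 4625\right) = \left(-10\right) \left(-1\right) \left(-7874 - 4625\right) = 10 \left(-12499\right) = -124990$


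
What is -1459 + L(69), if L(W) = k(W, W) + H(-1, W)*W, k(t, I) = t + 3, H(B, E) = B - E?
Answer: -6217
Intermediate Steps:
k(t, I) = 3 + t
L(W) = 3 + W + W*(-1 - W) (L(W) = (3 + W) + (-1 - W)*W = (3 + W) + W*(-1 - W) = 3 + W + W*(-1 - W))
-1459 + L(69) = -1459 + (3 - 1*69**2) = -1459 + (3 - 1*4761) = -1459 + (3 - 4761) = -1459 - 4758 = -6217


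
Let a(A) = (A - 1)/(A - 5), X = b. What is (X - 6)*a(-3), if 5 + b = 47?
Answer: 18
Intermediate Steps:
b = 42 (b = -5 + 47 = 42)
X = 42
a(A) = (-1 + A)/(-5 + A)
(X - 6)*a(-3) = (42 - 6)*((-1 - 3)/(-5 - 3)) = 36*(-4/(-8)) = 36*(-⅛*(-4)) = 36*(½) = 18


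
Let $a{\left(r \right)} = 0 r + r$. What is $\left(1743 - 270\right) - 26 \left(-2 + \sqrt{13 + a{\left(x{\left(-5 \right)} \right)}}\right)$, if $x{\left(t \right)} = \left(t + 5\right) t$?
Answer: $1525 - 26 \sqrt{13} \approx 1431.3$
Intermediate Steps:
$x{\left(t \right)} = t \left(5 + t\right)$ ($x{\left(t \right)} = \left(5 + t\right) t = t \left(5 + t\right)$)
$a{\left(r \right)} = r$ ($a{\left(r \right)} = 0 + r = r$)
$\left(1743 - 270\right) - 26 \left(-2 + \sqrt{13 + a{\left(x{\left(-5 \right)} \right)}}\right) = \left(1743 - 270\right) - 26 \left(-2 + \sqrt{13 - 5 \left(5 - 5\right)}\right) = \left(1743 - 270\right) - 26 \left(-2 + \sqrt{13 - 0}\right) = 1473 - 26 \left(-2 + \sqrt{13 + 0}\right) = 1473 - 26 \left(-2 + \sqrt{13}\right) = 1473 + \left(52 - 26 \sqrt{13}\right) = 1525 - 26 \sqrt{13}$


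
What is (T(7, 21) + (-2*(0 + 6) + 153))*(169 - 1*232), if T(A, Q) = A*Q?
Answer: -18144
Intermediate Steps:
(T(7, 21) + (-2*(0 + 6) + 153))*(169 - 1*232) = (7*21 + (-2*(0 + 6) + 153))*(169 - 1*232) = (147 + (-2*6 + 153))*(169 - 232) = (147 + (-12 + 153))*(-63) = (147 + 141)*(-63) = 288*(-63) = -18144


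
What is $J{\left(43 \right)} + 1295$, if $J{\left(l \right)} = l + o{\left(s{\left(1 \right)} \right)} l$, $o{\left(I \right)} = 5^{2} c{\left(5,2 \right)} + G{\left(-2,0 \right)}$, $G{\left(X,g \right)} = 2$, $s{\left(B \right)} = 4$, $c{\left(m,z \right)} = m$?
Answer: $6799$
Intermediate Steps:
$o{\left(I \right)} = 127$ ($o{\left(I \right)} = 5^{2} \cdot 5 + 2 = 25 \cdot 5 + 2 = 125 + 2 = 127$)
$J{\left(l \right)} = 128 l$ ($J{\left(l \right)} = l + 127 l = 128 l$)
$J{\left(43 \right)} + 1295 = 128 \cdot 43 + 1295 = 5504 + 1295 = 6799$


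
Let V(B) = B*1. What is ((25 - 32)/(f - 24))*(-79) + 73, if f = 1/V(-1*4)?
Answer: 4869/97 ≈ 50.196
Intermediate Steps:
V(B) = B
f = -1/4 (f = 1/(-1*4) = 1/(-4) = -1/4 ≈ -0.25000)
((25 - 32)/(f - 24))*(-79) + 73 = ((25 - 32)/(-1/4 - 24))*(-79) + 73 = -7/(-97/4)*(-79) + 73 = -7*(-4/97)*(-79) + 73 = (28/97)*(-79) + 73 = -2212/97 + 73 = 4869/97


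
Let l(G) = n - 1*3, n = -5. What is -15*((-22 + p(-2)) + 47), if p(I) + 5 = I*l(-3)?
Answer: -540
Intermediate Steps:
l(G) = -8 (l(G) = -5 - 1*3 = -5 - 3 = -8)
p(I) = -5 - 8*I (p(I) = -5 + I*(-8) = -5 - 8*I)
-15*((-22 + p(-2)) + 47) = -15*((-22 + (-5 - 8*(-2))) + 47) = -15*((-22 + (-5 + 16)) + 47) = -15*((-22 + 11) + 47) = -15*(-11 + 47) = -15*36 = -540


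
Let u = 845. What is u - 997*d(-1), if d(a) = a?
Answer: 1842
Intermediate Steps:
u - 997*d(-1) = 845 - 997*(-1) = 845 + 997 = 1842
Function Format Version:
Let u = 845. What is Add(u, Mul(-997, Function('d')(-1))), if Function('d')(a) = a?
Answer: 1842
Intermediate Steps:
Add(u, Mul(-997, Function('d')(-1))) = Add(845, Mul(-997, -1)) = Add(845, 997) = 1842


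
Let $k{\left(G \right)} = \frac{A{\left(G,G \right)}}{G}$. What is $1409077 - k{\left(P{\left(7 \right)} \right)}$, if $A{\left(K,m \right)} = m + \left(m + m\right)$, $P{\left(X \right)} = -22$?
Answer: $1409074$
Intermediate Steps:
$A{\left(K,m \right)} = 3 m$ ($A{\left(K,m \right)} = m + 2 m = 3 m$)
$k{\left(G \right)} = 3$ ($k{\left(G \right)} = \frac{3 G}{G} = 3$)
$1409077 - k{\left(P{\left(7 \right)} \right)} = 1409077 - 3 = 1409074$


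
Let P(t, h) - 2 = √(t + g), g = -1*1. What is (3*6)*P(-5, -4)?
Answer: 36 + 18*I*√6 ≈ 36.0 + 44.091*I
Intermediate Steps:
g = -1
P(t, h) = 2 + √(-1 + t) (P(t, h) = 2 + √(t - 1) = 2 + √(-1 + t))
(3*6)*P(-5, -4) = (3*6)*(2 + √(-1 - 5)) = 18*(2 + √(-6)) = 18*(2 + I*√6) = 36 + 18*I*√6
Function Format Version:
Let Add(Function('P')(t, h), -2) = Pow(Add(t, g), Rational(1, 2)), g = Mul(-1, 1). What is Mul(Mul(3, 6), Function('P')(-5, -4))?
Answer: Add(36, Mul(18, I, Pow(6, Rational(1, 2)))) ≈ Add(36.000, Mul(44.091, I))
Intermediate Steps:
g = -1
Function('P')(t, h) = Add(2, Pow(Add(-1, t), Rational(1, 2))) (Function('P')(t, h) = Add(2, Pow(Add(t, -1), Rational(1, 2))) = Add(2, Pow(Add(-1, t), Rational(1, 2))))
Mul(Mul(3, 6), Function('P')(-5, -4)) = Mul(Mul(3, 6), Add(2, Pow(Add(-1, -5), Rational(1, 2)))) = Mul(18, Add(2, Pow(-6, Rational(1, 2)))) = Mul(18, Add(2, Mul(I, Pow(6, Rational(1, 2))))) = Add(36, Mul(18, I, Pow(6, Rational(1, 2))))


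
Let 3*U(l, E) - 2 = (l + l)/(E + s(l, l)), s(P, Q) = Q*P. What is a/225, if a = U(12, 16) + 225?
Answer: 13543/13500 ≈ 1.0032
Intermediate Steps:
s(P, Q) = P*Q
U(l, E) = ⅔ + 2*l/(3*(E + l²)) (U(l, E) = ⅔ + ((l + l)/(E + l*l))/3 = ⅔ + ((2*l)/(E + l²))/3 = ⅔ + (2*l/(E + l²))/3 = ⅔ + 2*l/(3*(E + l²)))
a = 13543/60 (a = 2*(16 + 12 + 12²)/(3*(16 + 12²)) + 225 = 2*(16 + 12 + 144)/(3*(16 + 144)) + 225 = (⅔)*172/160 + 225 = (⅔)*(1/160)*172 + 225 = 43/60 + 225 = 13543/60 ≈ 225.72)
a/225 = (13543/60)/225 = (13543/60)*(1/225) = 13543/13500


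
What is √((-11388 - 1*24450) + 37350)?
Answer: 6*√42 ≈ 38.884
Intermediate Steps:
√((-11388 - 1*24450) + 37350) = √((-11388 - 24450) + 37350) = √(-35838 + 37350) = √1512 = 6*√42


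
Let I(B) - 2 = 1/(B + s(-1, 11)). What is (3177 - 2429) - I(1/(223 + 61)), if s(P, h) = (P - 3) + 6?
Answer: 424190/569 ≈ 745.50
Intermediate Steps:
s(P, h) = 3 + P (s(P, h) = (-3 + P) + 6 = 3 + P)
I(B) = 2 + 1/(2 + B) (I(B) = 2 + 1/(B + (3 - 1)) = 2 + 1/(B + 2) = 2 + 1/(2 + B))
(3177 - 2429) - I(1/(223 + 61)) = (3177 - 2429) - (5 + 2/(223 + 61))/(2 + 1/(223 + 61)) = 748 - (5 + 2/284)/(2 + 1/284) = 748 - (5 + 2*(1/284))/(2 + 1/284) = 748 - (5 + 1/142)/569/284 = 748 - 284*711/(569*142) = 748 - 1*1422/569 = 748 - 1422/569 = 424190/569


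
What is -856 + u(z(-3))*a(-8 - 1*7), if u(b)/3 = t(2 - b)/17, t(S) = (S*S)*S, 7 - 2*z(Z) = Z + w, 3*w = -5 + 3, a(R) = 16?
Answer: -146968/153 ≈ -960.58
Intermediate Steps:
w = -2/3 (w = (-5 + 3)/3 = (1/3)*(-2) = -2/3 ≈ -0.66667)
z(Z) = 23/6 - Z/2 (z(Z) = 7/2 - (Z - 2/3)/2 = 7/2 - (-2/3 + Z)/2 = 7/2 + (1/3 - Z/2) = 23/6 - Z/2)
t(S) = S**3 (t(S) = S**2*S = S**3)
u(b) = 3*(2 - b)**3/17 (u(b) = 3*((2 - b)**3/17) = 3*(2 - b)**3/17)
-856 + u(z(-3))*a(-8 - 1*7) = -856 - 3*(-2 + (23/6 - 1/2*(-3)))**3/17*16 = -856 - 3*(-2 + (23/6 + 3/2))**3/17*16 = -856 - 3*(-2 + 16/3)**3/17*16 = -856 - 3*(10/3)**3/17*16 = -856 - 3/17*1000/27*16 = -856 - 1000/153*16 = -856 - 16000/153 = -146968/153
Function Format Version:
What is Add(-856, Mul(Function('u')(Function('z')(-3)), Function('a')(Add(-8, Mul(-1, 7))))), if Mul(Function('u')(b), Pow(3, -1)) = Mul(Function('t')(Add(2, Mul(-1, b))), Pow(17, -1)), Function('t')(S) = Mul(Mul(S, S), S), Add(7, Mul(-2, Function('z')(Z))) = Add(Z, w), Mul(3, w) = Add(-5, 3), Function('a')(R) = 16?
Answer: Rational(-146968, 153) ≈ -960.58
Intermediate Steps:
w = Rational(-2, 3) (w = Mul(Rational(1, 3), Add(-5, 3)) = Mul(Rational(1, 3), -2) = Rational(-2, 3) ≈ -0.66667)
Function('z')(Z) = Add(Rational(23, 6), Mul(Rational(-1, 2), Z)) (Function('z')(Z) = Add(Rational(7, 2), Mul(Rational(-1, 2), Add(Z, Rational(-2, 3)))) = Add(Rational(7, 2), Mul(Rational(-1, 2), Add(Rational(-2, 3), Z))) = Add(Rational(7, 2), Add(Rational(1, 3), Mul(Rational(-1, 2), Z))) = Add(Rational(23, 6), Mul(Rational(-1, 2), Z)))
Function('t')(S) = Pow(S, 3) (Function('t')(S) = Mul(Pow(S, 2), S) = Pow(S, 3))
Function('u')(b) = Mul(Rational(3, 17), Pow(Add(2, Mul(-1, b)), 3)) (Function('u')(b) = Mul(3, Mul(Pow(Add(2, Mul(-1, b)), 3), Pow(17, -1))) = Mul(3, Mul(Pow(Add(2, Mul(-1, b)), 3), Rational(1, 17))) = Mul(3, Mul(Rational(1, 17), Pow(Add(2, Mul(-1, b)), 3))) = Mul(Rational(3, 17), Pow(Add(2, Mul(-1, b)), 3)))
Add(-856, Mul(Function('u')(Function('z')(-3)), Function('a')(Add(-8, Mul(-1, 7))))) = Add(-856, Mul(Mul(Rational(-3, 17), Pow(Add(-2, Add(Rational(23, 6), Mul(Rational(-1, 2), -3))), 3)), 16)) = Add(-856, Mul(Mul(Rational(-3, 17), Pow(Add(-2, Add(Rational(23, 6), Rational(3, 2))), 3)), 16)) = Add(-856, Mul(Mul(Rational(-3, 17), Pow(Add(-2, Rational(16, 3)), 3)), 16)) = Add(-856, Mul(Mul(Rational(-3, 17), Pow(Rational(10, 3), 3)), 16)) = Add(-856, Mul(Mul(Rational(-3, 17), Rational(1000, 27)), 16)) = Add(-856, Mul(Rational(-1000, 153), 16)) = Add(-856, Rational(-16000, 153)) = Rational(-146968, 153)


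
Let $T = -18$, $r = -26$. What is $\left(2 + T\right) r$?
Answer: $416$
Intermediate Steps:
$\left(2 + T\right) r = \left(2 - 18\right) \left(-26\right) = \left(-16\right) \left(-26\right) = 416$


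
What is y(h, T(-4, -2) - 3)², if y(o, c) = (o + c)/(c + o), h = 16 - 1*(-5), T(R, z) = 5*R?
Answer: 1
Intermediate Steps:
h = 21 (h = 16 + 5 = 21)
y(o, c) = 1 (y(o, c) = (c + o)/(c + o) = 1)
y(h, T(-4, -2) - 3)² = 1² = 1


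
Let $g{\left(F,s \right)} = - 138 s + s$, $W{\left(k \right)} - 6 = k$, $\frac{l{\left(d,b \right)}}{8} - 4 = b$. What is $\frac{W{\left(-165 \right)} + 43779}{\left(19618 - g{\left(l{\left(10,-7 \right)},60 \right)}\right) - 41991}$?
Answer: $- \frac{43620}{14153} \approx -3.082$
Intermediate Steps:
$l{\left(d,b \right)} = 32 + 8 b$
$W{\left(k \right)} = 6 + k$
$g{\left(F,s \right)} = - 137 s$
$\frac{W{\left(-165 \right)} + 43779}{\left(19618 - g{\left(l{\left(10,-7 \right)},60 \right)}\right) - 41991} = \frac{\left(6 - 165\right) + 43779}{\left(19618 - \left(-137\right) 60\right) - 41991} = \frac{-159 + 43779}{\left(19618 - -8220\right) - 41991} = \frac{43620}{\left(19618 + 8220\right) - 41991} = \frac{43620}{27838 - 41991} = \frac{43620}{-14153} = 43620 \left(- \frac{1}{14153}\right) = - \frac{43620}{14153}$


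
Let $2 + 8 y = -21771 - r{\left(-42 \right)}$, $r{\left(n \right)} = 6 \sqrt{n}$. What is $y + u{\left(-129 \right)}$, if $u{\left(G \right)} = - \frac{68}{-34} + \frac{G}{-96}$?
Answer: $- \frac{86985}{32} - \frac{3 i \sqrt{42}}{4} \approx -2718.3 - 4.8606 i$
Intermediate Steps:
$u{\left(G \right)} = 2 - \frac{G}{96}$ ($u{\left(G \right)} = \left(-68\right) \left(- \frac{1}{34}\right) + G \left(- \frac{1}{96}\right) = 2 - \frac{G}{96}$)
$y = - \frac{21773}{8} - \frac{3 i \sqrt{42}}{4}$ ($y = - \frac{1}{4} + \frac{-21771 - 6 \sqrt{-42}}{8} = - \frac{1}{4} + \frac{-21771 - 6 i \sqrt{42}}{8} = - \frac{1}{4} - \left(\frac{21771}{8} + \frac{3 i \sqrt{42}}{4}\right) = - \frac{21773}{8} - \frac{3 i \sqrt{42}}{4} \approx -2721.6 - 4.8606 i$)
$y + u{\left(-129 \right)} = \left(- \frac{21773}{8} - \frac{3 i \sqrt{42}}{4}\right) + \left(2 - - \frac{43}{32}\right) = \left(- \frac{21773}{8} - \frac{3 i \sqrt{42}}{4}\right) + \left(2 + \frac{43}{32}\right) = \left(- \frac{21773}{8} - \frac{3 i \sqrt{42}}{4}\right) + \frac{107}{32} = - \frac{86985}{32} - \frac{3 i \sqrt{42}}{4}$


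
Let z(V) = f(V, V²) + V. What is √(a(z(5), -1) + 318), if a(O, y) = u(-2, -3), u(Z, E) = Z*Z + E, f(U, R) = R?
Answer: √319 ≈ 17.861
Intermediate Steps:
z(V) = V + V² (z(V) = V² + V = V + V²)
u(Z, E) = E + Z² (u(Z, E) = Z² + E = E + Z²)
a(O, y) = 1 (a(O, y) = -3 + (-2)² = -3 + 4 = 1)
√(a(z(5), -1) + 318) = √(1 + 318) = √319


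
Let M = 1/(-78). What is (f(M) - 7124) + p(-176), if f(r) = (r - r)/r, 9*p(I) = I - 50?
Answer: -64342/9 ≈ -7149.1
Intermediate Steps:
M = -1/78 ≈ -0.012821
p(I) = -50/9 + I/9 (p(I) = (I - 50)/9 = (-50 + I)/9 = -50/9 + I/9)
f(r) = 0 (f(r) = 0/r = 0)
(f(M) - 7124) + p(-176) = (0 - 7124) + (-50/9 + (⅑)*(-176)) = -7124 + (-50/9 - 176/9) = -7124 - 226/9 = -64342/9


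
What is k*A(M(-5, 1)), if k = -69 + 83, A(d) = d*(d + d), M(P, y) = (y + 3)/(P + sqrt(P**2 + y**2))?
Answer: 448/(5 - sqrt(26))**2 ≈ 45692.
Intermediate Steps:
M(P, y) = (3 + y)/(P + sqrt(P**2 + y**2))
A(d) = 2*d**2 (A(d) = d*(2*d) = 2*d**2)
k = 14
k*A(M(-5, 1)) = 14*(2*((3 + 1)/(-5 + sqrt((-5)**2 + 1**2)))**2) = 14*(2*(4/(-5 + sqrt(25 + 1)))**2) = 14*(2*(4/(-5 + sqrt(26)))**2) = 14*(2*(16/(-5 + sqrt(26))**2)) = 14*(32/(-5 + sqrt(26))**2) = 448/(-5 + sqrt(26))**2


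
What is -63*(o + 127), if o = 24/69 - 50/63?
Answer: -183377/23 ≈ -7972.9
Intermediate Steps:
o = -646/1449 (o = 24*(1/69) - 50*1/63 = 8/23 - 50/63 = -646/1449 ≈ -0.44582)
-63*(o + 127) = -63*(-646/1449 + 127) = -63*183377/1449 = -183377/23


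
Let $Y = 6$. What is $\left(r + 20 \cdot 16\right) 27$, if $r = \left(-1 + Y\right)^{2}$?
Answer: $9315$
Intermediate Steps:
$r = 25$ ($r = \left(-1 + 6\right)^{2} = 5^{2} = 25$)
$\left(r + 20 \cdot 16\right) 27 = \left(25 + 20 \cdot 16\right) 27 = \left(25 + 320\right) 27 = 345 \cdot 27 = 9315$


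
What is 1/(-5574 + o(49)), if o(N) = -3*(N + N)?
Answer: -1/5868 ≈ -0.00017042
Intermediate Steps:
o(N) = -6*N
1/(-5574 + o(49)) = 1/(-5574 - 6*49) = 1/(-5574 - 294) = 1/(-5868) = -1/5868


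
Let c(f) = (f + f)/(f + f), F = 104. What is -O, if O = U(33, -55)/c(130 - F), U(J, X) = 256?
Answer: -256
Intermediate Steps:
c(f) = 1 (c(f) = (2*f)/((2*f)) = (2*f)*(1/(2*f)) = 1)
O = 256 (O = 256/1 = 256*1 = 256)
-O = -1*256 = -256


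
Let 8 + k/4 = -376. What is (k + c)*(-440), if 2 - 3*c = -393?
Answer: 1853720/3 ≈ 6.1791e+5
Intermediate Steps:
k = -1536 (k = -32 + 4*(-376) = -32 - 1504 = -1536)
c = 395/3 (c = 2/3 - 1/3*(-393) = 2/3 + 131 = 395/3 ≈ 131.67)
(k + c)*(-440) = (-1536 + 395/3)*(-440) = -4213/3*(-440) = 1853720/3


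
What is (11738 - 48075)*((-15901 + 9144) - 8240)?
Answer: 544945989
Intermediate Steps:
(11738 - 48075)*((-15901 + 9144) - 8240) = -36337*(-6757 - 8240) = -36337*(-14997) = 544945989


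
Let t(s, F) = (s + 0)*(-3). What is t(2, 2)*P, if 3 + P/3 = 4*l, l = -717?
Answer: 51678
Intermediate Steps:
P = -8613 (P = -9 + 3*(4*(-717)) = -9 + 3*(-2868) = -9 - 8604 = -8613)
t(s, F) = -3*s (t(s, F) = s*(-3) = -3*s)
t(2, 2)*P = -3*2*(-8613) = -6*(-8613) = 51678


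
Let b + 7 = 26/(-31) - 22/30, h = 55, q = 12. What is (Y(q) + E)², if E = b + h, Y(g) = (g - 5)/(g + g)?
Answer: 30205397209/13838400 ≈ 2182.7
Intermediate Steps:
Y(g) = (-5 + g)/(2*g) (Y(g) = (-5 + g)/((2*g)) = (-5 + g)*(1/(2*g)) = (-5 + g)/(2*g))
b = -3986/465 (b = -7 + (26/(-31) - 22/30) = -7 + (26*(-1/31) - 22*1/30) = -7 + (-26/31 - 11/15) = -7 - 731/465 = -3986/465 ≈ -8.5720)
E = 21589/465 (E = -3986/465 + 55 = 21589/465 ≈ 46.428)
(Y(q) + E)² = ((½)*(-5 + 12)/12 + 21589/465)² = ((½)*(1/12)*7 + 21589/465)² = (7/24 + 21589/465)² = (173797/3720)² = 30205397209/13838400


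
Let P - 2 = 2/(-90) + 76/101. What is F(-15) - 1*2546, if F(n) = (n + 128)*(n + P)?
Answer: -17873128/4545 ≈ -3932.5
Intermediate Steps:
P = 12409/4545 (P = 2 + (2/(-90) + 76/101) = 2 + (2*(-1/90) + 76*(1/101)) = 2 + (-1/45 + 76/101) = 2 + 3319/4545 = 12409/4545 ≈ 2.7303)
F(n) = (128 + n)*(12409/4545 + n) (F(n) = (n + 128)*(n + 12409/4545) = (128 + n)*(12409/4545 + n))
F(-15) - 1*2546 = (1588352/4545 + (-15)² + (594169/4545)*(-15)) - 1*2546 = (1588352/4545 + 225 - 594169/303) - 2546 = -6301558/4545 - 2546 = -17873128/4545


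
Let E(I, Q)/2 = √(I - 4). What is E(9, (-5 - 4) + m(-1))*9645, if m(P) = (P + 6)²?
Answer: 19290*√5 ≈ 43134.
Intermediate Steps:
m(P) = (6 + P)²
E(I, Q) = 2*√(-4 + I) (E(I, Q) = 2*√(I - 4) = 2*√(-4 + I))
E(9, (-5 - 4) + m(-1))*9645 = (2*√(-4 + 9))*9645 = (2*√5)*9645 = 19290*√5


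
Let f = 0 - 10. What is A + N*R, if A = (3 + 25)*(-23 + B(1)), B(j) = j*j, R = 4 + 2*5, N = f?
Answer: -756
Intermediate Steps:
f = -10
N = -10
R = 14 (R = 4 + 10 = 14)
B(j) = j²
A = -616 (A = (3 + 25)*(-23 + 1²) = 28*(-23 + 1) = 28*(-22) = -616)
A + N*R = -616 - 10*14 = -616 - 140 = -756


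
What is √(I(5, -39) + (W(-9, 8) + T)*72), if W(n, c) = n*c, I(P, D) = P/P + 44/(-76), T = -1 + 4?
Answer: 4*I*√112081/19 ≈ 70.481*I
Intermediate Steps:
T = 3
I(P, D) = 8/19 (I(P, D) = 1 + 44*(-1/76) = 1 - 11/19 = 8/19)
W(n, c) = c*n
√(I(5, -39) + (W(-9, 8) + T)*72) = √(8/19 + (8*(-9) + 3)*72) = √(8/19 + (-72 + 3)*72) = √(8/19 - 69*72) = √(8/19 - 4968) = √(-94384/19) = 4*I*√112081/19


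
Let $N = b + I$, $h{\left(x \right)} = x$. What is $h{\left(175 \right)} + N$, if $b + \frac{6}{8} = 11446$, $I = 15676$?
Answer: $\frac{109185}{4} \approx 27296.0$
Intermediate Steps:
$b = \frac{45781}{4}$ ($b = - \frac{3}{4} + 11446 = \frac{45781}{4} \approx 11445.0$)
$N = \frac{108485}{4}$ ($N = \frac{45781}{4} + 15676 = \frac{108485}{4} \approx 27121.0$)
$h{\left(175 \right)} + N = 175 + \frac{108485}{4} = \frac{109185}{4}$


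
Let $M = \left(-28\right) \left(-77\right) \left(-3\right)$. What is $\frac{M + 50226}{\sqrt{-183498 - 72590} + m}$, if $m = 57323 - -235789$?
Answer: $\frac{145749942}{976305689} - \frac{1989 i \sqrt{64022}}{1952611378} \approx 0.14929 - 0.00025774 i$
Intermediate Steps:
$m = 293112$ ($m = 57323 + 235789 = 293112$)
$M = -6468$ ($M = 2156 \left(-3\right) = -6468$)
$\frac{M + 50226}{\sqrt{-183498 - 72590} + m} = \frac{-6468 + 50226}{\sqrt{-183498 - 72590} + 293112} = \frac{43758}{\sqrt{-256088} + 293112} = \frac{43758}{2 i \sqrt{64022} + 293112} = \frac{43758}{293112 + 2 i \sqrt{64022}}$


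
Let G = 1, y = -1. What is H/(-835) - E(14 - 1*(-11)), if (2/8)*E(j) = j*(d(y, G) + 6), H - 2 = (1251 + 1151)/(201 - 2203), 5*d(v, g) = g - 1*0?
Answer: -518218501/835835 ≈ -620.00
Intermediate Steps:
d(v, g) = g/5 (d(v, g) = (g - 1*0)/5 = (g + 0)/5 = g/5)
H = 801/1001 (H = 2 + (1251 + 1151)/(201 - 2203) = 2 + 2402/(-2002) = 2 + 2402*(-1/2002) = 2 - 1201/1001 = 801/1001 ≈ 0.80020)
E(j) = 124*j/5 (E(j) = 4*(j*((1/5)*1 + 6)) = 4*(j*(1/5 + 6)) = 4*(j*(31/5)) = 4*(31*j/5) = 124*j/5)
H/(-835) - E(14 - 1*(-11)) = (801/1001)/(-835) - 124*(14 - 1*(-11))/5 = (801/1001)*(-1/835) - 124*(14 + 11)/5 = -801/835835 - 124*25/5 = -801/835835 - 1*620 = -801/835835 - 620 = -518218501/835835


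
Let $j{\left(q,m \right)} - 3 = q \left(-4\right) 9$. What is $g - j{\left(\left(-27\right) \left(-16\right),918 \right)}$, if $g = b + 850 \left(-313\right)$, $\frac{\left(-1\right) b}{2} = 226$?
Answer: $-250953$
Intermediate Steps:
$b = -452$ ($b = \left(-2\right) 226 = -452$)
$g = -266502$ ($g = -452 + 850 \left(-313\right) = -452 - 266050 = -266502$)
$j{\left(q,m \right)} = 3 - 36 q$ ($j{\left(q,m \right)} = 3 + q \left(-4\right) 9 = 3 + - 4 q 9 = 3 - 36 q$)
$g - j{\left(\left(-27\right) \left(-16\right),918 \right)} = -266502 - \left(3 - 36 \left(\left(-27\right) \left(-16\right)\right)\right) = -266502 - \left(3 - 15552\right) = -266502 - -15549 = -266502 + 15549 = -250953$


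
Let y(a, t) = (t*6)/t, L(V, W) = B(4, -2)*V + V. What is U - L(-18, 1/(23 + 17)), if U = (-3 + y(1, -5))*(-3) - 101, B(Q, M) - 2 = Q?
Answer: 16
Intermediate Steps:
B(Q, M) = 2 + Q
L(V, W) = 7*V (L(V, W) = (2 + 4)*V + V = 6*V + V = 7*V)
y(a, t) = 6 (y(a, t) = (6*t)/t = 6)
U = -110 (U = (-3 + 6)*(-3) - 101 = 3*(-3) - 101 = -9 - 101 = -110)
U - L(-18, 1/(23 + 17)) = -110 - 7*(-18) = -110 - 1*(-126) = -110 + 126 = 16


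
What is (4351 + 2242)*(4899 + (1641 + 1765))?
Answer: 54754865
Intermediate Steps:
(4351 + 2242)*(4899 + (1641 + 1765)) = 6593*(4899 + 3406) = 6593*8305 = 54754865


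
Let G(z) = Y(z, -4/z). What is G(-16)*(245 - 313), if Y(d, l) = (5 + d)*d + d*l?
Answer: -11696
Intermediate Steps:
Y(d, l) = d*l + d*(5 + d) (Y(d, l) = d*(5 + d) + d*l = d*l + d*(5 + d))
G(z) = z*(5 + z - 4/z)
G(-16)*(245 - 313) = (-4 - 16*(5 - 16))*(245 - 313) = (-4 - 16*(-11))*(-68) = (-4 + 176)*(-68) = 172*(-68) = -11696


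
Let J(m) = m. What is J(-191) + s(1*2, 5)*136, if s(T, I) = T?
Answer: 81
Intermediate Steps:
J(-191) + s(1*2, 5)*136 = -191 + (1*2)*136 = -191 + 2*136 = -191 + 272 = 81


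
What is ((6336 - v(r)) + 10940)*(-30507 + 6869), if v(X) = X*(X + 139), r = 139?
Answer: 505049508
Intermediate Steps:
v(X) = X*(139 + X)
((6336 - v(r)) + 10940)*(-30507 + 6869) = ((6336 - 139*(139 + 139)) + 10940)*(-30507 + 6869) = ((6336 - 139*278) + 10940)*(-23638) = ((6336 - 1*38642) + 10940)*(-23638) = ((6336 - 38642) + 10940)*(-23638) = (-32306 + 10940)*(-23638) = -21366*(-23638) = 505049508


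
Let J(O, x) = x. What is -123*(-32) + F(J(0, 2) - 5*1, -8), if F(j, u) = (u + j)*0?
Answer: 3936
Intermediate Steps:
F(j, u) = 0 (F(j, u) = (j + u)*0 = 0)
-123*(-32) + F(J(0, 2) - 5*1, -8) = -123*(-32) + 0 = 3936 + 0 = 3936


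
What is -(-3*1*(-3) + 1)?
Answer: -10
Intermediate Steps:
-(-3*1*(-3) + 1) = -(-3*(-3) + 1) = -(9 + 1) = -1*10 = -10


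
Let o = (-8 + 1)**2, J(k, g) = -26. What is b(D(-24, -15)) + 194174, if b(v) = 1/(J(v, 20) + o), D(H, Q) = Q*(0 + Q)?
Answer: 4466003/23 ≈ 1.9417e+5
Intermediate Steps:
D(H, Q) = Q**2 (D(H, Q) = Q*Q = Q**2)
o = 49 (o = (-7)**2 = 49)
b(v) = 1/23 (b(v) = 1/(-26 + 49) = 1/23)
b(D(-24, -15)) + 194174 = 1/23 + 194174 = 4466003/23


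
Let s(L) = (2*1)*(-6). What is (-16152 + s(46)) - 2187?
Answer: -18351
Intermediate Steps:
s(L) = -12 (s(L) = 2*(-6) = -12)
(-16152 + s(46)) - 2187 = (-16152 - 12) - 2187 = -16164 - 2187 = -18351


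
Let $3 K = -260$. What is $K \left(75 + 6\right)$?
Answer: $-7020$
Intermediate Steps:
$K = - \frac{260}{3}$ ($K = \frac{1}{3} \left(-260\right) = - \frac{260}{3} \approx -86.667$)
$K \left(75 + 6\right) = - \frac{260 \left(75 + 6\right)}{3} = \left(- \frac{260}{3}\right) 81 = -7020$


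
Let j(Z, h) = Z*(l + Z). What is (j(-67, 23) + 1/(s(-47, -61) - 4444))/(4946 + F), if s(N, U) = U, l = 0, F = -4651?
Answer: 20222944/1328975 ≈ 15.217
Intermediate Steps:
j(Z, h) = Z**2 (j(Z, h) = Z*(0 + Z) = Z*Z = Z**2)
(j(-67, 23) + 1/(s(-47, -61) - 4444))/(4946 + F) = ((-67)**2 + 1/(-61 - 4444))/(4946 - 4651) = (4489 + 1/(-4505))/295 = (4489 - 1/4505)*(1/295) = (20222944/4505)*(1/295) = 20222944/1328975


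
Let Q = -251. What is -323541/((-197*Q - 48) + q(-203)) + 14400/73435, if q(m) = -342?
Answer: -4610562507/720500159 ≈ -6.3991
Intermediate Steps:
-323541/((-197*Q - 48) + q(-203)) + 14400/73435 = -323541/((-197*(-251) - 48) - 342) + 14400/73435 = -323541/((49447 - 48) - 342) + 14400*(1/73435) = -323541/(49399 - 342) + 2880/14687 = -323541/49057 + 2880/14687 = -4610562507/720500159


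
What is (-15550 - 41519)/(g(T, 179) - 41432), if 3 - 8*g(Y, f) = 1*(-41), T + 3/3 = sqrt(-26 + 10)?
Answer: 114138/82853 ≈ 1.3776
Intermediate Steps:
T = -1 + 4*I (T = -1 + sqrt(-26 + 10) = -1 + sqrt(-16) = -1 + 4*I ≈ -1.0 + 4.0*I)
g(Y, f) = 11/2 (g(Y, f) = 3/8 - (-41)/8 = 3/8 - 1/8*(-41) = 3/8 + 41/8 = 11/2)
(-15550 - 41519)/(g(T, 179) - 41432) = (-15550 - 41519)/(11/2 - 41432) = -57069/(-82853/2) = -57069*(-2/82853) = 114138/82853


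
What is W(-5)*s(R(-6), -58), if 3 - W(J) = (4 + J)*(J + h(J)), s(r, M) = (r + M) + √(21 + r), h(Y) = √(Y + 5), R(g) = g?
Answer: 128 - 2*√15 ≈ 120.25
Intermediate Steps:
h(Y) = √(5 + Y)
s(r, M) = M + r + √(21 + r) (s(r, M) = (M + r) + √(21 + r) = M + r + √(21 + r))
W(J) = 3 - (4 + J)*(J + √(5 + J))
W(-5)*s(R(-6), -58) = (3 - 1*(-5)² - 4*(-5) - 4*√(5 - 5) - 1*(-5)*√(5 - 5))*(-58 - 6 + √(21 - 6)) = (3 - 1*25 + 20 - 4*√0 - 1*(-5)*√0)*(-58 - 6 + √15) = (3 - 25 + 20 - 4*0 - 1*(-5)*0)*(-64 + √15) = (3 - 25 + 20 + 0 + 0)*(-64 + √15) = -2*(-64 + √15) = 128 - 2*√15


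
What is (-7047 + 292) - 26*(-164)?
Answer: -2491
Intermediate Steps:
(-7047 + 292) - 26*(-164) = -6755 + 4264 = -2491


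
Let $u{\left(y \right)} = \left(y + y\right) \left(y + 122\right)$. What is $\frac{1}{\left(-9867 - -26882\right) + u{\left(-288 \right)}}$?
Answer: $\frac{1}{112631} \approx 8.8785 \cdot 10^{-6}$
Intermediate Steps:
$u{\left(y \right)} = 2 y \left(122 + y\right)$
$\frac{1}{\left(-9867 - -26882\right) + u{\left(-288 \right)}} = \frac{1}{\left(-9867 - -26882\right) + 2 \left(-288\right) \left(122 - 288\right)} = \frac{1}{\left(-9867 + 26882\right) + 2 \left(-288\right) \left(-166\right)} = \frac{1}{17015 + 95616} = \frac{1}{112631}$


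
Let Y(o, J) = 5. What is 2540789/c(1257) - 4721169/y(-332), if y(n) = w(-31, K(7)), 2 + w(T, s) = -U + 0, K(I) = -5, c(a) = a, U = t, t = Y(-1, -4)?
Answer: 5952294956/8799 ≈ 6.7647e+5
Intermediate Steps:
t = 5
U = 5
w(T, s) = -7 (w(T, s) = -2 + (-1*5 + 0) = -2 + (-5 + 0) = -2 - 5 = -7)
y(n) = -7
2540789/c(1257) - 4721169/y(-332) = 2540789/1257 - 4721169/(-7) = 2540789*(1/1257) - 4721169*(-1/7) = 2540789/1257 + 4721169/7 = 5952294956/8799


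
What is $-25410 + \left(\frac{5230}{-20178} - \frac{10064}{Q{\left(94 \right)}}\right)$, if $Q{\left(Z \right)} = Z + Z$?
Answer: $- \frac{12074496859}{474183} \approx -25464.0$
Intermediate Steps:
$Q{\left(Z \right)} = 2 Z$
$-25410 + \left(\frac{5230}{-20178} - \frac{10064}{Q{\left(94 \right)}}\right) = -25410 + \left(\frac{5230}{-20178} - \frac{10064}{2 \cdot 94}\right) = -25410 + \left(5230 \left(- \frac{1}{20178}\right) - \frac{10064}{188}\right) = -25410 - \frac{25506829}{474183} = - \frac{12074496859}{474183}$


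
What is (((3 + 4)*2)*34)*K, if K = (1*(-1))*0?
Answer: 0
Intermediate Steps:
K = 0 (K = -1*0 = 0)
(((3 + 4)*2)*34)*K = (((3 + 4)*2)*34)*0 = ((7*2)*34)*0 = (14*34)*0 = 476*0 = 0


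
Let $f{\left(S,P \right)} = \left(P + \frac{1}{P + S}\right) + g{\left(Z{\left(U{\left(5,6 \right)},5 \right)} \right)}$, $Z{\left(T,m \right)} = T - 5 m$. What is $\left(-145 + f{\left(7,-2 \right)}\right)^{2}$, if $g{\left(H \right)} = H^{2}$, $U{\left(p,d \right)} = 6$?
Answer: $\frac{1147041}{25} \approx 45882.0$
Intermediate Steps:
$f{\left(S,P \right)} = 361 + P + \frac{1}{P + S}$ ($f{\left(S,P \right)} = \left(P + \frac{1}{P + S}\right) + \left(6 - 25\right)^{2} = \left(P + \frac{1}{P + S}\right) + \left(-19\right)^{2} = \left(P + \frac{1}{P + S}\right) + 361 = 361 + P + \frac{1}{P + S}$)
$\left(-145 + f{\left(7,-2 \right)}\right)^{2} = \left(-145 + \frac{1 + \left(-2\right)^{2} + 361 \left(-2\right) + 361 \cdot 7 - 14}{-2 + 7}\right)^{2} = \left(-145 + \frac{1 + 4 - 722 + 2527 - 14}{5}\right)^{2} = \left(-145 + \frac{1}{5} \cdot 1796\right)^{2} = \left(-145 + \frac{1796}{5}\right)^{2} = \left(\frac{1071}{5}\right)^{2} = \frac{1147041}{25}$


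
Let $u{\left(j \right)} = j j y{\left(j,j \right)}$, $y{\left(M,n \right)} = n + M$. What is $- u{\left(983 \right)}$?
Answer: $-1899724174$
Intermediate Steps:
$y{\left(M,n \right)} = M + n$
$u{\left(j \right)} = 2 j^{3}$ ($u{\left(j \right)} = j j \left(j + j\right) = j^{2} \cdot 2 j = 2 j^{3}$)
$- u{\left(983 \right)} = - 2 \cdot 983^{3} = - 2 \cdot 949862087 = \left(-1\right) 1899724174 = -1899724174$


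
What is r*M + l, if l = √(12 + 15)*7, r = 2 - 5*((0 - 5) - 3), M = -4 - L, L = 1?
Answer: -210 + 21*√3 ≈ -173.63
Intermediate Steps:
M = -5 (M = -4 - 1*1 = -4 - 1 = -5)
r = 42 (r = 2 - 5*(-5 - 3) = 2 - 5*(-8) = 2 + 40 = 42)
l = 21*√3 (l = √27*7 = (3*√3)*7 = 21*√3 ≈ 36.373)
r*M + l = 42*(-5) + 21*√3 = -210 + 21*√3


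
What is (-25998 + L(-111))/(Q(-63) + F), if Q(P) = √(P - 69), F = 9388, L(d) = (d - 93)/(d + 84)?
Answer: -548996158/198303021 + 116957*I*√33/198303021 ≈ -2.7685 + 0.0033881*I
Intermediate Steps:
L(d) = (-93 + d)/(84 + d)
Q(P) = √(-69 + P)
(-25998 + L(-111))/(Q(-63) + F) = (-25998 + (-93 - 111)/(84 - 111))/(√(-69 - 63) + 9388) = (-25998 - 204/(-27))/(√(-132) + 9388) = (-25998 - 1/27*(-204))/(2*I*√33 + 9388) = (-25998 + 68/9)/(9388 + 2*I*√33) = -233914/(9*(9388 + 2*I*√33))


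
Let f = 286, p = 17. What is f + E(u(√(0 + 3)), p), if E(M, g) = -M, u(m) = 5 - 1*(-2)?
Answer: 279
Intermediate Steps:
u(m) = 7 (u(m) = 5 + 2 = 7)
f + E(u(√(0 + 3)), p) = 286 - 1*7 = 286 - 7 = 279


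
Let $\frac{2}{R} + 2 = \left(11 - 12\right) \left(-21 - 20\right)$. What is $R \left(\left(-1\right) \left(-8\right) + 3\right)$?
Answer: $\frac{22}{39} \approx 0.5641$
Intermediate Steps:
$R = \frac{2}{39}$ ($R = \frac{2}{-2 + \left(11 - 12\right) \left(-21 - 20\right)} = \frac{2}{-2 - -41} = \frac{2}{-2 + 41} = \frac{2}{39} \approx 0.051282$)
$R \left(\left(-1\right) \left(-8\right) + 3\right) = \frac{2 \left(\left(-1\right) \left(-8\right) + 3\right)}{39} = \frac{2 \left(8 + 3\right)}{39} = \frac{2}{39} \cdot 11 = \frac{22}{39}$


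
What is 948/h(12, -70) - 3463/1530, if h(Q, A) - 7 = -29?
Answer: -763313/16830 ≈ -45.354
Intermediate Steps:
h(Q, A) = -22 (h(Q, A) = 7 - 29 = -22)
948/h(12, -70) - 3463/1530 = 948/(-22) - 3463/1530 = 948*(-1/22) - 3463*1/1530 = -474/11 - 3463/1530 = -763313/16830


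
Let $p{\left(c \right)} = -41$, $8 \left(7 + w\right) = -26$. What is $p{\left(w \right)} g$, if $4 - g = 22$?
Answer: $738$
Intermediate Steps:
$w = - \frac{41}{4}$ ($w = -7 + \frac{1}{8} \left(-26\right) = -7 - \frac{13}{4} = - \frac{41}{4} \approx -10.25$)
$g = -18$ ($g = 4 - 22 = -18$)
$p{\left(w \right)} g = \left(-41\right) \left(-18\right) = 738$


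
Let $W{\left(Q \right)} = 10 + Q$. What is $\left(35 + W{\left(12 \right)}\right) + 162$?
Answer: $219$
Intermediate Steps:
$\left(35 + W{\left(12 \right)}\right) + 162 = \left(35 + \left(10 + 12\right)\right) + 162 = \left(35 + 22\right) + 162 = 57 + 162 = 219$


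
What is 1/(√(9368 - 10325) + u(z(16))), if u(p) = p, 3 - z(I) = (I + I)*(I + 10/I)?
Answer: -529/280798 - I*√957/280798 ≈ -0.0018839 - 0.00011017*I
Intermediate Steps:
z(I) = 3 - 2*I*(I + 10/I) (z(I) = 3 - (I + I)*(I + 10/I) = 3 - 2*I*(I + 10/I))
1/(√(9368 - 10325) + u(z(16))) = 1/(√(9368 - 10325) + (-17 - 2*16²)) = 1/(√(-957) + (-17 - 2*256)) = 1/(I*√957 + (-17 - 512)) = 1/(I*√957 - 529) = 1/(-529 + I*√957)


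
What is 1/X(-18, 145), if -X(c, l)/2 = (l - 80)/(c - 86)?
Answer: ⅘ ≈ 0.80000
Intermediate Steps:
X(c, l) = -2*(-80 + l)/(-86 + c) (X(c, l) = -2*(l - 80)/(c - 86) = -2*(-80 + l)/(-86 + c))
1/X(-18, 145) = 1/(2*(80 - 1*145)/(-86 - 18)) = 1/(2*(80 - 145)/(-104)) = 1/(2*(-1/104)*(-65)) = 1/(5/4) = ⅘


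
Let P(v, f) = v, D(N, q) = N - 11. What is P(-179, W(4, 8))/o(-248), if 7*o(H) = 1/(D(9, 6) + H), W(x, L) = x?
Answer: 313250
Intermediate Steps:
D(N, q) = -11 + N
o(H) = 1/(7*(-2 + H)) (o(H) = 1/(7*((-11 + 9) + H)) = 1/(7*(-2 + H)))
P(-179, W(4, 8))/o(-248) = -179/(1/(7*(-2 - 248))) = -179/((⅐)/(-250)) = -179/((⅐)*(-1/250)) = -179/(-1/1750) = -179*(-1750) = 313250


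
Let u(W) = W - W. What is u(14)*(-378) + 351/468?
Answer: ¾ ≈ 0.75000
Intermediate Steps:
u(W) = 0
u(14)*(-378) + 351/468 = 0*(-378) + 351/468 = 0 + 351*(1/468) = 0 + ¾ = ¾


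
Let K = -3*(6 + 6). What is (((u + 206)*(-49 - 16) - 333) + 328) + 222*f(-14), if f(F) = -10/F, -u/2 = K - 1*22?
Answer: -145435/7 ≈ -20776.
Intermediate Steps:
K = -36 (K = -3*12 = -36)
u = 116 (u = -2*(-36 - 1*22) = -2*(-36 - 22) = -2*(-58) = 116)
(((u + 206)*(-49 - 16) - 333) + 328) + 222*f(-14) = (((116 + 206)*(-49 - 16) - 333) + 328) + 222*(-10/(-14)) = ((322*(-65) - 333) + 328) + 222*(-10*(-1/14)) = ((-20930 - 333) + 328) + 222*(5/7) = (-21263 + 328) + 1110/7 = -20935 + 1110/7 = -145435/7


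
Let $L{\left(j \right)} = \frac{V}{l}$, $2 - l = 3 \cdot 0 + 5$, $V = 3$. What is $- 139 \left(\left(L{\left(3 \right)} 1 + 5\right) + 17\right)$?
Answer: $-2919$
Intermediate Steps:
$l = -3$ ($l = 2 - \left(3 \cdot 0 + 5\right) = 2 - \left(0 + 5\right) = 2 - 5 = -3$)
$L{\left(j \right)} = -1$ ($L{\left(j \right)} = \frac{3}{-3} = 3 \left(- \frac{1}{3}\right) = -1$)
$- 139 \left(\left(L{\left(3 \right)} 1 + 5\right) + 17\right) = - 139 \left(\left(\left(-1\right) 1 + 5\right) + 17\right) = - 139 \left(\left(-1 + 5\right) + 17\right) = - 139 \left(4 + 17\right) = \left(-139\right) 21 = -2919$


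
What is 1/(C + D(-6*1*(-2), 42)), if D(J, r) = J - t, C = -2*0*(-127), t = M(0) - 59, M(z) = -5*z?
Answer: 1/71 ≈ 0.014085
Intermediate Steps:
t = -59 (t = -5*0 - 59 = 0 - 59 = -59)
C = 0 (C = 0*(-127) = 0)
D(J, r) = 59 + J (D(J, r) = J - 1*(-59) = J + 59 = 59 + J)
1/(C + D(-6*1*(-2), 42)) = 1/(0 + (59 - 6*1*(-2))) = 1/(0 + (59 - 6*(-2))) = 1/(0 + (59 + 12)) = 1/(0 + 71) = 1/71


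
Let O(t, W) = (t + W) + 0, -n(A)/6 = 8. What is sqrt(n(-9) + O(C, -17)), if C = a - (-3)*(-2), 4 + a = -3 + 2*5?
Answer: 2*I*sqrt(17) ≈ 8.2462*I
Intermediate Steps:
n(A) = -48 (n(A) = -6*8 = -48)
a = 3 (a = -4 + (-3 + 2*5) = -4 + (-3 + 10) = -4 + 7 = 3)
C = -3 (C = 3 - (-3)*(-2) = 3 - 1*6 = 3 - 6 = -3)
O(t, W) = W + t (O(t, W) = (W + t) + 0 = W + t)
sqrt(n(-9) + O(C, -17)) = sqrt(-48 + (-17 - 3)) = sqrt(-48 - 20) = sqrt(-68) = 2*I*sqrt(17)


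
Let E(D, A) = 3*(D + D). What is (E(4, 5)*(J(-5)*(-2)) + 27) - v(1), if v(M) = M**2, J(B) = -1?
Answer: 74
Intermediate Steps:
E(D, A) = 6*D (E(D, A) = 3*(2*D) = 6*D)
(E(4, 5)*(J(-5)*(-2)) + 27) - v(1) = ((6*4)*(-1*(-2)) + 27) - 1*1**2 = (24*2 + 27) - 1*1 = (48 + 27) - 1 = 75 - 1 = 74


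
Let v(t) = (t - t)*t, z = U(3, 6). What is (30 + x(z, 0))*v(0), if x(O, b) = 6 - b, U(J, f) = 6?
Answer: 0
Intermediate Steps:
z = 6
v(t) = 0 (v(t) = 0*t = 0)
(30 + x(z, 0))*v(0) = (30 + (6 - 1*0))*0 = (30 + (6 + 0))*0 = (30 + 6)*0 = 36*0 = 0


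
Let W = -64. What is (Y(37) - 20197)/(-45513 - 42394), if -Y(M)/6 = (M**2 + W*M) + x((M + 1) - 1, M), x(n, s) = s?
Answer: 14425/87907 ≈ 0.16409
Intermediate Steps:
Y(M) = -6*M**2 + 378*M (Y(M) = -6*((M**2 - 64*M) + M) = -6*(M**2 - 63*M) = -6*M**2 + 378*M)
(Y(37) - 20197)/(-45513 - 42394) = (6*37*(63 - 1*37) - 20197)/(-45513 - 42394) = (6*37*(63 - 37) - 20197)/(-87907) = (6*37*26 - 20197)*(-1/87907) = (5772 - 20197)*(-1/87907) = -14425*(-1/87907) = 14425/87907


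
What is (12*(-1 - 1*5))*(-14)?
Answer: 1008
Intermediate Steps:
(12*(-1 - 1*5))*(-14) = (12*(-1 - 5))*(-14) = (12*(-6))*(-14) = -72*(-14) = 1008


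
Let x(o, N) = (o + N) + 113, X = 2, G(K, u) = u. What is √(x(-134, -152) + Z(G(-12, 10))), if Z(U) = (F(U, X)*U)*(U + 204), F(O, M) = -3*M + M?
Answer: I*√8733 ≈ 93.451*I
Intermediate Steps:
F(O, M) = -2*M
x(o, N) = 113 + N + o (x(o, N) = (N + o) + 113 = 113 + N + o)
Z(U) = -4*U*(204 + U) (Z(U) = ((-2*2)*U)*(U + 204) = (-4*U)*(204 + U) = -4*U*(204 + U))
√(x(-134, -152) + Z(G(-12, 10))) = √((113 - 152 - 134) - 4*10*(204 + 10)) = √(-173 - 4*10*214) = √(-173 - 8560) = √(-8733) = I*√8733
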